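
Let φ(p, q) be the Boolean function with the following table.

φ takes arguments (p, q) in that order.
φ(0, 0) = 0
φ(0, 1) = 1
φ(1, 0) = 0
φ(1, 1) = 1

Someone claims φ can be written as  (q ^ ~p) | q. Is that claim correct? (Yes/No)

Evaluate (q ^ ~p) | q on each row and compare to φ:
  p=0, q=0: formula gives 1, but φ = 0 ✗
Since they disagree at (0,0), the expression is not a correct formula for φ.

No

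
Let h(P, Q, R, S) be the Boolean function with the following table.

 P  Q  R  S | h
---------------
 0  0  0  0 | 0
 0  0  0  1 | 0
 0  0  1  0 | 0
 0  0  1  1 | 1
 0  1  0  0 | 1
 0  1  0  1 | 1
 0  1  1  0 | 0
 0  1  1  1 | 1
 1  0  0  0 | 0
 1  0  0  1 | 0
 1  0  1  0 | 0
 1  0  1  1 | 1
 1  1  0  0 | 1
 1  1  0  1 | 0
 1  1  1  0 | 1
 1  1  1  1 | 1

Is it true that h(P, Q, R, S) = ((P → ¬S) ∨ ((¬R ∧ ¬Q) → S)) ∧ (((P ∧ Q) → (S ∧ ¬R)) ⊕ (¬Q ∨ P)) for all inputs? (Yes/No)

Test each input against both h and the formula:
  P=0, Q=0, R=0, S=0: formula gives 0, h = 0 ✓
  P=0, Q=0, R=0, S=1: formula gives 0, h = 0 ✓
  P=0, Q=0, R=1, S=0: formula gives 0, h = 0 ✓
  P=0, Q=0, R=1, S=1: formula gives 0, but h = 1 ✗
Row (0,0,1,1) is a counterexample, so the formula is not equivalent to h.

No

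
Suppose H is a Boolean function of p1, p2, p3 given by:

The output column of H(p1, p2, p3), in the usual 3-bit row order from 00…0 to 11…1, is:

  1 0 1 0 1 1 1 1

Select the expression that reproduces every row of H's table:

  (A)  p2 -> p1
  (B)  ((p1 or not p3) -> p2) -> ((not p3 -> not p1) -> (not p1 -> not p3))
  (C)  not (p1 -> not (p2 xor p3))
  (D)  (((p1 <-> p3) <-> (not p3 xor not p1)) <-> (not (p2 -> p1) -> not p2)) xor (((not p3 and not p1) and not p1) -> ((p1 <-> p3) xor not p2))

(A) fails at (0,0,1): the formula yields 1, H is 0.
(C) fails at (0,0,0): the formula yields 0, H is 1.
(D) fails at (0,0,0): the formula yields 0, H is 1.
(B) is the remaining candidate, and it agrees with H on all 8 inputs.

B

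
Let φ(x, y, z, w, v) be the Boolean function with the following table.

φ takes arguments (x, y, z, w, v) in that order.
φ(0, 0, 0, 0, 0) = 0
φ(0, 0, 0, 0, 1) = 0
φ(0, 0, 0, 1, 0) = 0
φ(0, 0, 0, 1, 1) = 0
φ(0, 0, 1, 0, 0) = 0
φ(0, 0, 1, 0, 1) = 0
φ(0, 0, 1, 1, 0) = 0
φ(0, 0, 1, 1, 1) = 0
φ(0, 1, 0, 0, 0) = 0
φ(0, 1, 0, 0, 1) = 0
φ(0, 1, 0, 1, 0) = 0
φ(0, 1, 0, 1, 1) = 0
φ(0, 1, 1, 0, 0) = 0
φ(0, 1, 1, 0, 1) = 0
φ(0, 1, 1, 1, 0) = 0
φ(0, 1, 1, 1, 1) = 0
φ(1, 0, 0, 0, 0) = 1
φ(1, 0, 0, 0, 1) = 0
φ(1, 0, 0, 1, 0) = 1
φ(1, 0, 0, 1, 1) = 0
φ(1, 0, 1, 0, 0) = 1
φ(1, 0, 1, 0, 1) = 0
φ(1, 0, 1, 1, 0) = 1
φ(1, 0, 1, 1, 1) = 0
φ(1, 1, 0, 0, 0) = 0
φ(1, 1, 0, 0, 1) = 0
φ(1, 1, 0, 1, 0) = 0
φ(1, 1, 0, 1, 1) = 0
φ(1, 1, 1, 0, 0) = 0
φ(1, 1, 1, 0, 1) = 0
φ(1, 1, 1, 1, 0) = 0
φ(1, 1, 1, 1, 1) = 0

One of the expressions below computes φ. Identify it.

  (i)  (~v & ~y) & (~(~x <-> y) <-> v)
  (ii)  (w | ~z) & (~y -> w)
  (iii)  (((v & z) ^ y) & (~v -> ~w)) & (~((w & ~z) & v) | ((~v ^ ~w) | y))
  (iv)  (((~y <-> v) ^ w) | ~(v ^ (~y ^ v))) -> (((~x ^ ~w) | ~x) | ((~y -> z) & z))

i

(ii) fails at (0,0,0,1,0): the formula yields 1, φ is 0.
(iii) fails at (0,0,1,0,1): the formula yields 1, φ is 0.
(iv) fails at (0,0,0,0,0): the formula yields 1, φ is 0.
(i) is the remaining candidate, and it agrees with φ on all 32 inputs.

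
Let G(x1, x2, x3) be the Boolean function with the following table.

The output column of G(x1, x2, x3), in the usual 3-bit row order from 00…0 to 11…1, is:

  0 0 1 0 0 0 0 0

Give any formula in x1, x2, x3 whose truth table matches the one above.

G is 1 on exactly one input, (0,1,0), whose minterm is ¬x1·x2·¬x3. So G is just that conjunction.

G(x1, x2, x3) = (~x1 & x2) & ~x3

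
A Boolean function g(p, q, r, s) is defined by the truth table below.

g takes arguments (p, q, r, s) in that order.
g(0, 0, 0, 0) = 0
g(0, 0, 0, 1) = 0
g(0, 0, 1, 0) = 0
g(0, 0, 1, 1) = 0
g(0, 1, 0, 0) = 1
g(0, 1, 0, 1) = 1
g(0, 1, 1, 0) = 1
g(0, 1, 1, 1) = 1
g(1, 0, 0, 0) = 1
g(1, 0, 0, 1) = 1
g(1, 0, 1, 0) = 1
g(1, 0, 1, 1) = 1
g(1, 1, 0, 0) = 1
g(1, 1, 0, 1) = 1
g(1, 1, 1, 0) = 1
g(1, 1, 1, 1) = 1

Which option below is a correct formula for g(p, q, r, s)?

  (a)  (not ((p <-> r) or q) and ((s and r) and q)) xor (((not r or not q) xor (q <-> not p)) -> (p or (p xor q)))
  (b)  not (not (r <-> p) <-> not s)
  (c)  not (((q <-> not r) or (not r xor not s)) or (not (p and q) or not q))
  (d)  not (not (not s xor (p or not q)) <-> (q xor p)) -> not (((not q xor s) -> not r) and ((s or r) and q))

a

(b) disagrees with g on (0,0,0,0) (formula → 1, table → 0); rule it out.
(c) disagrees with g on (0,1,0,0) (formula → 0, table → 1); rule it out.
(d) disagrees with g on (0,0,0,0) (formula → 1, table → 0); rule it out.
(a) is the remaining candidate, and it agrees with g on all 16 inputs.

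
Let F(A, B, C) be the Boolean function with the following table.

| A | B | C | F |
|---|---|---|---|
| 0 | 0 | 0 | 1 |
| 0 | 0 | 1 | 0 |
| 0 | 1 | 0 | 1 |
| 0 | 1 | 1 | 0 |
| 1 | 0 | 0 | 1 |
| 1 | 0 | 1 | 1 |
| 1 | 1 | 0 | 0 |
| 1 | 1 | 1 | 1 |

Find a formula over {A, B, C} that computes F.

F is 0 on only 3 rows — (0,0,1), (0,1,1), (1,1,0). Writing each as a minterm (¬A·¬B·C, ¬A·B·C, A·B·¬C) and OR-ing them characterizes exactly where F=0, so F is the negation of that disjunction.

F(A, B, C) = ¬((((¬A ∧ ¬B) ∧ C) ∨ ((¬A ∧ B) ∧ C)) ∨ ((A ∧ B) ∧ ¬C))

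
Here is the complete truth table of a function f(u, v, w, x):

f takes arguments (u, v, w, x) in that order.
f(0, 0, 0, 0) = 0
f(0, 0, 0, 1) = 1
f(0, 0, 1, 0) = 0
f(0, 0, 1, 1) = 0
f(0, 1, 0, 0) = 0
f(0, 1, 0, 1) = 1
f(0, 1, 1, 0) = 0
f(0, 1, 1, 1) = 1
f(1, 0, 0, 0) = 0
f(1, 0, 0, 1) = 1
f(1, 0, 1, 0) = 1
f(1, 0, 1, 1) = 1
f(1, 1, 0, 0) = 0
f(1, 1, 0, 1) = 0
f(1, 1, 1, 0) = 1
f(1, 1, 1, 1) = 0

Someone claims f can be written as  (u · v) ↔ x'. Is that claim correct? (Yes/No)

No

Evaluate (u · v) ↔ x' on each row and compare to f:
  u=0, v=0, w=0, x=0: formula gives 0, f = 0 ✓
  u=0, v=0, w=0, x=1: formula gives 1, f = 1 ✓
  u=0, v=0, w=1, x=0: formula gives 0, f = 0 ✓
  u=0, v=0, w=1, x=1: formula gives 1, but f = 0 ✗
Row (0,0,1,1) is a counterexample, so the formula is not equivalent to f.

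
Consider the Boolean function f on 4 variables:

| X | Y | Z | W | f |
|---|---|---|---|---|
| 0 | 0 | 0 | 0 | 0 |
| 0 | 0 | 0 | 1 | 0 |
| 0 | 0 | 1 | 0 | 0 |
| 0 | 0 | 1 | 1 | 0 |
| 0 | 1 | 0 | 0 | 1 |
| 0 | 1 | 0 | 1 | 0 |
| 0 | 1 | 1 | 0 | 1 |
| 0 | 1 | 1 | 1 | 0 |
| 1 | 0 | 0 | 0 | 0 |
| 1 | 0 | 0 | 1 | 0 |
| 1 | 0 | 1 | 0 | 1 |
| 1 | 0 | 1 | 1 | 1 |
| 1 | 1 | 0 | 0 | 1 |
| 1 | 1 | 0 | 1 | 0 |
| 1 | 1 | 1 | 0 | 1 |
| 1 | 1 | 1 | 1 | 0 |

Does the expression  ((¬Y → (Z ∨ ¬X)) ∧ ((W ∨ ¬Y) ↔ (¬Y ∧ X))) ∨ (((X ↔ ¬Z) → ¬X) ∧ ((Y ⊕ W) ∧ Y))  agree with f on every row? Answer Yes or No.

Evaluate ((¬Y → (Z ∨ ¬X)) ∧ ((W ∨ ¬Y) ↔ (¬Y ∧ X))) ∨ (((X ↔ ¬Z) → ¬X) ∧ ((Y ⊕ W) ∧ Y)) on each row and compare to f:
  X=0, Y=0, Z=0, W=0: formula gives 0, f = 0 ✓
  X=0, Y=0, Z=0, W=1: formula gives 0, f = 0 ✓
  X=0, Y=0, Z=1, W=0: formula gives 0, f = 0 ✓
  X=0, Y=0, Z=1, W=1: formula gives 0, f = 0 ✓
  …and likewise for the remaining 12 rows.
Every row agrees, so the formula is equivalent.

Yes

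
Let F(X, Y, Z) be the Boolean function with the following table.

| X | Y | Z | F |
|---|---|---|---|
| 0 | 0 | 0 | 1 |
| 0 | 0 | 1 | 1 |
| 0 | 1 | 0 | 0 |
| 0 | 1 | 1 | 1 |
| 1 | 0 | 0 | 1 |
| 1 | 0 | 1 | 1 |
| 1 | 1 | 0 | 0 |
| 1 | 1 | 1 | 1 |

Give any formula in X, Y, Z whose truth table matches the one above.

There are just 2 zero rows: (0,1,0), (1,1,0). Their minterms are ¬X·Y·¬Z, X·Y·¬Z; the OR of those covers precisely the 0-outputs, and negating it yields F.

F(X, Y, Z) = ¬(((¬X ∧ Y) ∧ ¬Z) ∨ ((X ∧ Y) ∧ ¬Z))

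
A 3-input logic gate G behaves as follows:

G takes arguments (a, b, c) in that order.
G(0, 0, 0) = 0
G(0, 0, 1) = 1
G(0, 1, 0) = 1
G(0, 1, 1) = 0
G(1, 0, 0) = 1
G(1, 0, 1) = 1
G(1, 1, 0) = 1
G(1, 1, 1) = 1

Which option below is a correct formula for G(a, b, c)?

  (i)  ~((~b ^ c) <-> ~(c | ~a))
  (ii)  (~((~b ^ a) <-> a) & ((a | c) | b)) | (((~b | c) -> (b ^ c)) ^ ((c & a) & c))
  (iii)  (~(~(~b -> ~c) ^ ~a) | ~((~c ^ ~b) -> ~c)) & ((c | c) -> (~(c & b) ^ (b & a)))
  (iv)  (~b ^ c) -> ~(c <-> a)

(i) fails at (0,0,0): the formula yields 1, G is 0.
(iii) fails at (0,1,0): the formula yields 0, G is 1.
(iv) fails at (0,1,1): the formula yields 1, G is 0.
(ii) is the remaining candidate, and it agrees with G on all 8 inputs.

ii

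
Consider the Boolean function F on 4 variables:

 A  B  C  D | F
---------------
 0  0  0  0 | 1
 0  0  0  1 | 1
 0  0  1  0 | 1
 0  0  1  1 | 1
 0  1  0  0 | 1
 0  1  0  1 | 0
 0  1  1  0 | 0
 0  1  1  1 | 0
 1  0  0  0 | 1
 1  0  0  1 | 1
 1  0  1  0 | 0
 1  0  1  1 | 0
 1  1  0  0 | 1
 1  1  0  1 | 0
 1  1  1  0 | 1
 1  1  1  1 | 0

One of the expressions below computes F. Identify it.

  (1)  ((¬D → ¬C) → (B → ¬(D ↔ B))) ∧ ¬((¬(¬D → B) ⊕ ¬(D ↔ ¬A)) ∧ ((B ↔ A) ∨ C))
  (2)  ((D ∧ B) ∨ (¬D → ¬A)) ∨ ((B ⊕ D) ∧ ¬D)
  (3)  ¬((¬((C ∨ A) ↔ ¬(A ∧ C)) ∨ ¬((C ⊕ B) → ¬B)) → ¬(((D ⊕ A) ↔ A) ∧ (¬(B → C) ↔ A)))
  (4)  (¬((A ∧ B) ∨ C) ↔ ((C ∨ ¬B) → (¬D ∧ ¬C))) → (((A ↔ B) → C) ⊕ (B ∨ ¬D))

(2) disagrees with F on (0,1,0,1) (formula → 1, table → 0); rule it out.
(3) disagrees with F on (0,0,0,1) (formula → 0, table → 1); rule it out.
(4) disagrees with F on (0,0,1,0) (formula → 0, table → 1); rule it out.
Only (1) survives; checking it on all 16 rows confirms it matches F.

1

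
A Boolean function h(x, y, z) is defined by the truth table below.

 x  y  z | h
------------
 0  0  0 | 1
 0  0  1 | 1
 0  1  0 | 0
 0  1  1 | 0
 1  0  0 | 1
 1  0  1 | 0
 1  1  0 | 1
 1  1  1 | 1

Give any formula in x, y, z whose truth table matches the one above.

h(x, y, z) = ((((x' · y) · z') + ((x' · y) · z)) + ((x · y') · z))'

There are just 3 zero rows: (0,1,0), (0,1,1), (1,0,1). Their minterms are ¬x·y·¬z, ¬x·y·z, x·¬y·z; the OR of those covers precisely the 0-outputs, and negating it yields h.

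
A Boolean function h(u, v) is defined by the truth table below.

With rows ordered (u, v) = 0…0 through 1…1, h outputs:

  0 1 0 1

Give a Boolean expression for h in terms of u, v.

Collect the rows where h=1 — (0,1), (1,1) — and write one minterm per row: ¬u·v, u·v. Their union (logical OR) reproduces the table exactly.

h(u, v) = (¬u ∧ v) ∨ (u ∧ v)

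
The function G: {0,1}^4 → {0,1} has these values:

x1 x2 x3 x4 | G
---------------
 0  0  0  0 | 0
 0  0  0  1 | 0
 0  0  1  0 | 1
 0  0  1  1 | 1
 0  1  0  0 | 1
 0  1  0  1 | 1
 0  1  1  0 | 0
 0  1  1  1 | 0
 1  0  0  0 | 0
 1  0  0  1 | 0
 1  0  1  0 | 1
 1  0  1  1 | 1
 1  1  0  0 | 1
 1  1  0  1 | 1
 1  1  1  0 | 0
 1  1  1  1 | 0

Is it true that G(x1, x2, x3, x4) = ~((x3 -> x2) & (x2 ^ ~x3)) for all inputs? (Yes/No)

Yes

Check the formula against G row by row:
  x1=0, x2=0, x3=0, x4=0: formula gives 0, G = 0 ✓
  x1=0, x2=0, x3=0, x4=1: formula gives 0, G = 0 ✓
  x1=0, x2=0, x3=1, x4=0: formula gives 1, G = 1 ✓
  x1=0, x2=0, x3=1, x4=1: formula gives 1, G = 1 ✓
  … (the remaining 12 rows also agree.)
No disagreement on any input; they are logically equivalent.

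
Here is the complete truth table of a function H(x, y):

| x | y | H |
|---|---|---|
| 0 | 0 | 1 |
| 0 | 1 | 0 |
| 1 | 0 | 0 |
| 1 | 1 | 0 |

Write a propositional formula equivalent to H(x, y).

H(x, y) = NOT (x OR y)

The output is 1 only when every input is 0 — NOR of all inputs.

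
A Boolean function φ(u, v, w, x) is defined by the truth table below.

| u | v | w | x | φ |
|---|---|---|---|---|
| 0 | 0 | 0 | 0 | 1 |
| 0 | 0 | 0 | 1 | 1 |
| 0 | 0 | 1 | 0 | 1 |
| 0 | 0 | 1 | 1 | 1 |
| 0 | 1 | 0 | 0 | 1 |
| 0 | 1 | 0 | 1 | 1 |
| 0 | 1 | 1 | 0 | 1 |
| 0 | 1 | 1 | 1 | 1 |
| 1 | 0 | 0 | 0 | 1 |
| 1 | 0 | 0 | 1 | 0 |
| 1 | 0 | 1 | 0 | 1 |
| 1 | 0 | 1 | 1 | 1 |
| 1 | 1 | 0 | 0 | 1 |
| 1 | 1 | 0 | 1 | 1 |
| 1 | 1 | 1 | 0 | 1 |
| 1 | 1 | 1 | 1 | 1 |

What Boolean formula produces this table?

Only row (1,0,0,1) gives 0. So φ is 1 everywhere except there — the complement of the minterm u·¬v·¬w·x.

φ(u, v, w, x) = not (((u and not v) and not w) and x)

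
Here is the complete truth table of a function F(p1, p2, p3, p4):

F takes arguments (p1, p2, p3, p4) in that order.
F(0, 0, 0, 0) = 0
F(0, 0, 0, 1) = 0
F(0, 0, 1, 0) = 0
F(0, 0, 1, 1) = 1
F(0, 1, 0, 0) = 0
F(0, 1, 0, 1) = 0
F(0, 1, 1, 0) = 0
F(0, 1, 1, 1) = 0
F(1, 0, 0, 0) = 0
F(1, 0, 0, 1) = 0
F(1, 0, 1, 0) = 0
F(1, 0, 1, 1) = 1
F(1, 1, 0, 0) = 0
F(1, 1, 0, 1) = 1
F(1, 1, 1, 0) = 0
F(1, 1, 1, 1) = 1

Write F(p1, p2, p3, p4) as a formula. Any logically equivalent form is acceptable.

F(p1, p2, p3, p4) = (((((not p1 and not p2) and p3) and p4) or (((p1 and not p2) and p3) and p4)) or (((p1 and p2) and not p3) and p4)) or (((p1 and p2) and p3) and p4)

F=1 on 4 inputs: (0,0,1,1), (1,0,1,1), (1,1,0,1), (1,1,1,1). Reading each as a conjunction of literals (¬p1·¬p2·p3·p4, p1·¬p2·p3·p4, p1·p2·¬p3·p4, p1·p2·p3·p4) and taking the OR gives the canonical DNF.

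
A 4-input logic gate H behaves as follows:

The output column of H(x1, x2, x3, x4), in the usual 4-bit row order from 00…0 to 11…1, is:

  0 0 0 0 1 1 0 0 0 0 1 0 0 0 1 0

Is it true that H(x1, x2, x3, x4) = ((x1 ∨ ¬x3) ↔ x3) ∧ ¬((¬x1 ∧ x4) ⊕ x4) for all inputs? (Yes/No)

No

Check the formula against H row by row:
  x1=0, x2=0, x3=0, x4=0: formula gives 0, H = 0 ✓
  x1=0, x2=0, x3=0, x4=1: formula gives 0, H = 0 ✓
  x1=0, x2=0, x3=1, x4=0: formula gives 0, H = 0 ✓
  x1=0, x2=0, x3=1, x4=1: formula gives 0, H = 0 ✓
  x1=0, x2=1, x3=0, x4=0: formula gives 0, but H = 1 ✗
A single disagreement suffices: at (0,1,0,0) they differ, so the formula does not compute H.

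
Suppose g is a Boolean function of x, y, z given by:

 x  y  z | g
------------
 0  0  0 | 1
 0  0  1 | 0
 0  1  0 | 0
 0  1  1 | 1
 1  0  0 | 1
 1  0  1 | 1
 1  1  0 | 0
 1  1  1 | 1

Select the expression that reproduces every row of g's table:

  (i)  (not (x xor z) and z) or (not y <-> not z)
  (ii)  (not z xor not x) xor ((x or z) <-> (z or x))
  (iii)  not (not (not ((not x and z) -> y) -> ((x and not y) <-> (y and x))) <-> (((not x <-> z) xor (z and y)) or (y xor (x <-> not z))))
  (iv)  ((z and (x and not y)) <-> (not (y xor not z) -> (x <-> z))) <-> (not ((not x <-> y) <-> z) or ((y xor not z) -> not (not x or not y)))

(ii): at (0,1,0) it gives 1, but g = 0 — eliminated.
(iii): at (0,0,0) it gives 0, but g = 1 — eliminated.
(iv): at (0,0,1) it gives 1, but g = 0 — eliminated.
(i) is the remaining candidate, and it agrees with g on all 8 inputs.

i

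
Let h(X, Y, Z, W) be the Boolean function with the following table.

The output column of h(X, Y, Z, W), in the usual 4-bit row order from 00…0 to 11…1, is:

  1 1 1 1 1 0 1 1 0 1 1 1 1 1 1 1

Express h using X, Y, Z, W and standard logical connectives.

There are just 2 zero rows: (0,1,0,1), (1,0,0,0). Their minterms are ¬X·Y·¬Z·W, X·¬Y·¬Z·¬W; the OR of those covers precisely the 0-outputs, and negating it yields h.

h(X, Y, Z, W) = not ((((not X and Y) and not Z) and W) or (((X and not Y) and not Z) and not W))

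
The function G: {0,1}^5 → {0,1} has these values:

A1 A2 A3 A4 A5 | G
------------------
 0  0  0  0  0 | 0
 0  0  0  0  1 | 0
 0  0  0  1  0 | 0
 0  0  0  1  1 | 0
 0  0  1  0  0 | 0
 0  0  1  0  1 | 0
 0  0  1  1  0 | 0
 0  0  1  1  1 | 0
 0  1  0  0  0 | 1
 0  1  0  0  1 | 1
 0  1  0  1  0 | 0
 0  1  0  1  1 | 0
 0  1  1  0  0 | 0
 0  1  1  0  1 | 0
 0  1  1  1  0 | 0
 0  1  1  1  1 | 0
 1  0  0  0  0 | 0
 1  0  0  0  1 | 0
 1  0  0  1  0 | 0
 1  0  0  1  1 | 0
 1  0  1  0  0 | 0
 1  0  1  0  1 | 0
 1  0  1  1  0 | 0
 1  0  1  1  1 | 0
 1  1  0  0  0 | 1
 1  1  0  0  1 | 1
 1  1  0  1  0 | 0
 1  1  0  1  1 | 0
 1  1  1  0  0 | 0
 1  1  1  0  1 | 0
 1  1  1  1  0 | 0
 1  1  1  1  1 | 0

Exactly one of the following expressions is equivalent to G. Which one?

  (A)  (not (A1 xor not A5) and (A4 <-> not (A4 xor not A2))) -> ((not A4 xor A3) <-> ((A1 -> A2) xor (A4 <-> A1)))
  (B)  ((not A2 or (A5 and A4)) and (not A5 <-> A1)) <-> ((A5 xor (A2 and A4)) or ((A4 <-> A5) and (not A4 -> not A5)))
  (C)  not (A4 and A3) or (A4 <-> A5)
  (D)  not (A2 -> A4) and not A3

(A) fails at (0,0,0,0,0): the formula yields 1, G is 0.
(B) fails at (0,0,0,0,1): the formula yields 1, G is 0.
(C) fails at (0,0,0,0,0): the formula yields 1, G is 0.
(D) is the remaining candidate, and it agrees with G on all 32 inputs.

D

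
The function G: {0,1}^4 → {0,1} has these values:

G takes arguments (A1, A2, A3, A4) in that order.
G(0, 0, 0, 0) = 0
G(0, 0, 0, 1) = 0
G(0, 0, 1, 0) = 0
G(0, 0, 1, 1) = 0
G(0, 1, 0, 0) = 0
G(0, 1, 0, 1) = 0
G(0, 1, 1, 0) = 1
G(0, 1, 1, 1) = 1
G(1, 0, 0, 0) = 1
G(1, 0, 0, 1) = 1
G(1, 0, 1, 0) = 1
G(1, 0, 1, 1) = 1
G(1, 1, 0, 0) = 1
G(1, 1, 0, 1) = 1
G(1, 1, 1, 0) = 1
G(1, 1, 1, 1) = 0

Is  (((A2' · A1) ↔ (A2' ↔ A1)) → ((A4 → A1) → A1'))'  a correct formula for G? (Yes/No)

No

Evaluate (((A2' · A1) ↔ (A2' ↔ A1)) → ((A4 → A1) → A1'))' on each row and compare to G:
  A1=0, A2=0, A3=0, A4=0: formula gives 0, G = 0 ✓
  A1=0, A2=0, A3=0, A4=1: formula gives 0, G = 0 ✓
  A1=0, A2=0, A3=1, A4=0: formula gives 0, G = 0 ✓
  A1=0, A2=0, A3=1, A4=1: formula gives 0, G = 0 ✓
  …
  A1=0, A2=1, A3=1, A4=0: formula gives 0, but G = 1 ✗
A single disagreement suffices: at (0,1,1,0) they differ, so the formula does not compute G.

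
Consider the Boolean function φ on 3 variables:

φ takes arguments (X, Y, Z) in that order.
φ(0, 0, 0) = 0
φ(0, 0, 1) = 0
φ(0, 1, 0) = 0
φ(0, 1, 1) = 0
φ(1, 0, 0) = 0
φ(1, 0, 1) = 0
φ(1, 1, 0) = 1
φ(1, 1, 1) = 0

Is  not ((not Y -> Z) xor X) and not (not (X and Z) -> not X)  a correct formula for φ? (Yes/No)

Yes

Test each input against both φ and the formula:
  X=0, Y=0, Z=0: formula gives 0, φ = 0 ✓
  X=0, Y=0, Z=1: formula gives 0, φ = 0 ✓
  X=0, Y=1, Z=0: formula gives 0, φ = 0 ✓
  X=0, Y=1, Z=1: formula gives 0, φ = 0 ✓
  X=1, Y=0, Z=0: formula gives 0, φ = 0 ✓
  … (the remaining 3 rows also agree.)
No disagreement on any input; they are logically equivalent.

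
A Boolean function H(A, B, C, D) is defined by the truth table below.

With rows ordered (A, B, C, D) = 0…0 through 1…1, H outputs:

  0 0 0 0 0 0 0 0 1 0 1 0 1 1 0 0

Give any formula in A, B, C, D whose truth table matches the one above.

H(A, B, C, D) = (((((A ∧ ¬B) ∧ ¬C) ∧ ¬D) ∨ (((A ∧ ¬B) ∧ C) ∧ ¬D)) ∨ (((A ∧ B) ∧ ¬C) ∧ ¬D)) ∨ (((A ∧ B) ∧ ¬C) ∧ D)

The 1-rows are (1,0,0,0), (1,0,1,0), (1,1,0,0), (1,1,0,1). Each contributes one minterm — A·¬B·¬C·¬D; A·¬B·C·¬D; A·B·¬C·¬D; A·B·¬C·D — and their disjunction is a sum-of-products form of H.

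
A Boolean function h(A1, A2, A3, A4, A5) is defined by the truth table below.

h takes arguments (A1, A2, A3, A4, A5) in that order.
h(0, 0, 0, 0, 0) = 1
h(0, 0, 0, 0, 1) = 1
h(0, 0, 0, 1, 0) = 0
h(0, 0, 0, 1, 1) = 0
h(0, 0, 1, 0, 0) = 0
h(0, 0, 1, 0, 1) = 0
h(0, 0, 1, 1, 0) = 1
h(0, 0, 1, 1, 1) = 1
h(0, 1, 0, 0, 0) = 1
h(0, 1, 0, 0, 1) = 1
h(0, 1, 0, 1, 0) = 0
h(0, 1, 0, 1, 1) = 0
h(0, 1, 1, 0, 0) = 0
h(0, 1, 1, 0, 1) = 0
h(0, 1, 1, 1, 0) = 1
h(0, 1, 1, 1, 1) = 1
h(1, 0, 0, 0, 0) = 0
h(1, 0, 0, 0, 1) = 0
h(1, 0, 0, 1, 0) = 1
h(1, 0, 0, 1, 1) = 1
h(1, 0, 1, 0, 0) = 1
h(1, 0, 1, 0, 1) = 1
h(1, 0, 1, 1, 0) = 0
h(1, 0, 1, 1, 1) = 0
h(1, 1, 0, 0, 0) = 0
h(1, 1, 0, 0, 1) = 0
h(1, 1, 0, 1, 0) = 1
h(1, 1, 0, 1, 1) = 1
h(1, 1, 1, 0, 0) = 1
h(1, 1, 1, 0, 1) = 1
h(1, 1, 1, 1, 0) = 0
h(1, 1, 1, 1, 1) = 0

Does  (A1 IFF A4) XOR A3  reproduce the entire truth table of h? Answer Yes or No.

Test each input against both h and the formula:
  A1=0, A2=0, A3=0, A4=0, A5=0: formula gives 1, h = 1 ✓
  A1=0, A2=0, A3=0, A4=0, A5=1: formula gives 1, h = 1 ✓
  A1=0, A2=0, A3=0, A4=1, A5=0: formula gives 0, h = 0 ✓
  A1=0, A2=0, A3=0, A4=1, A5=1: formula gives 0, h = 0 ✓
  … (the remaining 28 rows also agree.)
No disagreement on any input; they are logically equivalent.

Yes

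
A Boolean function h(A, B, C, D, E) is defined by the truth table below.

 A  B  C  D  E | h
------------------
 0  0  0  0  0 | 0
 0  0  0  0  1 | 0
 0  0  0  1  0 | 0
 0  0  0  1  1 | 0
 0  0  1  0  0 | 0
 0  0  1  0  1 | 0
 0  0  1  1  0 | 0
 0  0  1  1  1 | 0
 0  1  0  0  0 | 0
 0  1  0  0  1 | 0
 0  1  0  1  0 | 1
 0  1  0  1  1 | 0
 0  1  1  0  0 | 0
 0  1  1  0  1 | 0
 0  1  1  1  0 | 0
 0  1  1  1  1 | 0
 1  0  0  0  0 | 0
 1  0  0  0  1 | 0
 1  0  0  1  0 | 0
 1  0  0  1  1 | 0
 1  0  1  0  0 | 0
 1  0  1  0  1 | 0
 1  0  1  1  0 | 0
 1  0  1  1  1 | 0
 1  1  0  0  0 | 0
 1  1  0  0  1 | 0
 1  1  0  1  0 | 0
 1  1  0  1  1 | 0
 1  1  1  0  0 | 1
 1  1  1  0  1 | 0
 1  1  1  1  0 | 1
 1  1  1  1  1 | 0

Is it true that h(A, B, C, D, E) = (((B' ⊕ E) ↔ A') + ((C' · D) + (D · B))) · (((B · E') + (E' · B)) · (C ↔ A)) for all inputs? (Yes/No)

Yes

Test each input against both h and the formula:
  A=0, B=0, C=0, D=0, E=0: formula gives 0, h = 0 ✓
  A=0, B=0, C=0, D=0, E=1: formula gives 0, h = 0 ✓
  A=0, B=0, C=0, D=1, E=0: formula gives 0, h = 0 ✓
  A=0, B=0, C=0, D=1, E=1: formula gives 0, h = 0 ✓
  … (the remaining 28 rows also agree.)
All 32 rows match — the expression computes h exactly.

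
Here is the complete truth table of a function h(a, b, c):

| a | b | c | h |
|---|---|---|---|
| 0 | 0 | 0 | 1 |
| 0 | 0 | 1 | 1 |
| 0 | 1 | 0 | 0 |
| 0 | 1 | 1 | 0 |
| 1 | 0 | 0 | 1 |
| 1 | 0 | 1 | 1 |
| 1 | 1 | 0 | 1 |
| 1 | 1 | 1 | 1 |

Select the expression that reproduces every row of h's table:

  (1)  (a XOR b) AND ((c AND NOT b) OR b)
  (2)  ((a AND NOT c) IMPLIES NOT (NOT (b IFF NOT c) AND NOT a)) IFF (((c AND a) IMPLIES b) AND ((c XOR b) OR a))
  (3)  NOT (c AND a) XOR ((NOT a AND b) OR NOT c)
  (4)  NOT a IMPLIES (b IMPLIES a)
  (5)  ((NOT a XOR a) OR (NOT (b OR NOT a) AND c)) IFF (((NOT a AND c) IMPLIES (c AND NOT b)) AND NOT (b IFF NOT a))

(1): at (0,0,0) it gives 0, but h = 1 — eliminated.
(2): at (0,0,0) it gives 0, but h = 1 — eliminated.
(3): at (0,0,0) it gives 0, but h = 1 — eliminated.
(5): at (1,0,0) it gives 0, but h = 1 — eliminated.
(4) is the remaining candidate, and it agrees with h on all 8 inputs.

4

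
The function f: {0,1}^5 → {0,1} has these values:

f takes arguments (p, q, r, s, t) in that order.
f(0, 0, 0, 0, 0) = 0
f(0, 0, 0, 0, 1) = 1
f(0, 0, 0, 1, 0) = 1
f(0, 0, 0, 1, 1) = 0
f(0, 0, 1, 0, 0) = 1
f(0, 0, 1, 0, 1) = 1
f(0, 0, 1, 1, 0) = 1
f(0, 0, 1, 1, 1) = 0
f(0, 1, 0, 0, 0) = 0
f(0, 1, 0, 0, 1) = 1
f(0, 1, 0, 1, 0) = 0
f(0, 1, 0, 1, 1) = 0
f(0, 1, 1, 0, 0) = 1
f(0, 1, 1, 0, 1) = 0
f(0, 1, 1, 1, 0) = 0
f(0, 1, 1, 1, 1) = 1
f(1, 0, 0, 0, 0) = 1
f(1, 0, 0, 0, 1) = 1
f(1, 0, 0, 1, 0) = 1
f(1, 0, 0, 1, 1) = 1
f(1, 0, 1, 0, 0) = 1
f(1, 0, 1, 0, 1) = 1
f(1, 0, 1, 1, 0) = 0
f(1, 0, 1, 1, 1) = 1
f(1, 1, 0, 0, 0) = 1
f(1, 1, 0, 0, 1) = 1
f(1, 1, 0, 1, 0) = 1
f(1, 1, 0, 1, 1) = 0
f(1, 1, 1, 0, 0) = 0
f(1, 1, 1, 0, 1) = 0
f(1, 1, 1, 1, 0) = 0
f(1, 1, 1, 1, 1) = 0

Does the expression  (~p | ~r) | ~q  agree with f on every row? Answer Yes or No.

No

Test each input against both f and the formula:
  p=0, q=0, r=0, s=0, t=0: formula gives 1, but f = 0 ✗
A single disagreement suffices: at (0,0,0,0,0) they differ, so the formula does not compute f.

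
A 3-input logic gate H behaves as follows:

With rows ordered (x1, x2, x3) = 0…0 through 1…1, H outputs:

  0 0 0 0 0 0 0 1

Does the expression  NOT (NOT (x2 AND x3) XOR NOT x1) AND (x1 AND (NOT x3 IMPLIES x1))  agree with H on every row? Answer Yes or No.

Check the formula against H row by row:
  x1=0, x2=0, x3=0: formula gives 0, H = 0 ✓
  x1=0, x2=0, x3=1: formula gives 0, H = 0 ✓
  x1=0, x2=1, x3=0: formula gives 0, H = 0 ✓
  x1=0, x2=1, x3=1: formula gives 0, H = 0 ✓
  x1=1, x2=0, x3=0: formula gives 0, H = 0 ✓
  …and likewise for the remaining 3 rows.
No disagreement on any input; they are logically equivalent.

Yes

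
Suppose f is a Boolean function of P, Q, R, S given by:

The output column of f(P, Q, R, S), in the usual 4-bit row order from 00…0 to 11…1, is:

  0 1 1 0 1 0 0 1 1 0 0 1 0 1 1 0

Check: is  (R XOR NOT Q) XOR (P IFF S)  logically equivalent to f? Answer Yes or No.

Test each input against both f and the formula:
  P=0, Q=0, R=0, S=0: formula gives 0, f = 0 ✓
  P=0, Q=0, R=0, S=1: formula gives 1, f = 1 ✓
  P=0, Q=0, R=1, S=0: formula gives 1, f = 1 ✓
  P=0, Q=0, R=1, S=1: formula gives 0, f = 0 ✓
  …and likewise for the remaining 12 rows.
Every row agrees, so the formula is equivalent.

Yes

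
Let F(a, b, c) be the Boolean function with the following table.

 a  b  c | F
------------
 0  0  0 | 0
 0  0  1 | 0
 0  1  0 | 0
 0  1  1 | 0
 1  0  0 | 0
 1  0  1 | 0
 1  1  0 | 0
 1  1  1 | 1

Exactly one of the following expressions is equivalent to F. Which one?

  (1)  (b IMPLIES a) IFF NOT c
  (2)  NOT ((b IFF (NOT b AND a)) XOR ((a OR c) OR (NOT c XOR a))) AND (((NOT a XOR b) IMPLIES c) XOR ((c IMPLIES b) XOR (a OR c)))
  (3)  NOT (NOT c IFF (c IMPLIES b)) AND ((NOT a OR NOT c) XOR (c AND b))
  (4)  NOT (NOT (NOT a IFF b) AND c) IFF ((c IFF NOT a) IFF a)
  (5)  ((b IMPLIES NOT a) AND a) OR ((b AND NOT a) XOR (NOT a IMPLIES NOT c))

3

(1): at (0,0,0) it gives 1, but F = 0 — eliminated.
(2): at (0,0,0) it gives 1, but F = 0 — eliminated.
(4): at (0,0,0) it gives 1, but F = 0 — eliminated.
(5): at (0,0,0) it gives 1, but F = 0 — eliminated.
That leaves (3). Evaluating it on every row reproduces the table of F exactly.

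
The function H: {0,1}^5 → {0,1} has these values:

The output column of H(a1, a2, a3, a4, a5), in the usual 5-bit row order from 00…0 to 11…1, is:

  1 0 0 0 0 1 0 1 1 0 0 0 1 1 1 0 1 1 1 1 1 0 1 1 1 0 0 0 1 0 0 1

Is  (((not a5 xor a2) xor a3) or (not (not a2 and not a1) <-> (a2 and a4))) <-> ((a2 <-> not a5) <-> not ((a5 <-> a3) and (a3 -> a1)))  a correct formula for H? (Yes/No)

No

Check the formula against H row by row:
  a1=0, a2=0, a3=0, a4=0, a5=0: formula gives 1, H = 1 ✓
  a1=0, a2=0, a3=0, a4=0, a5=1: formula gives 1, but H = 0 ✗
Row (0,0,0,0,1) is a counterexample, so the formula is not equivalent to H.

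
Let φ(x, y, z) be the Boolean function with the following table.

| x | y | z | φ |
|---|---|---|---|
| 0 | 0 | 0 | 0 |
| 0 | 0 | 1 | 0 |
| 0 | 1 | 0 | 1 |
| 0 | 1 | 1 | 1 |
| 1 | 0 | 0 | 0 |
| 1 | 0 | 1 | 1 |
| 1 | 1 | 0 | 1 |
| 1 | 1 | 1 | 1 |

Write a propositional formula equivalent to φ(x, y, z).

There are just 3 zero rows: (0,0,0), (0,0,1), (1,0,0). Their minterms are ¬x·¬y·¬z, ¬x·¬y·z, x·¬y·¬z; the OR of those covers precisely the 0-outputs, and negating it yields φ.

φ(x, y, z) = not ((((not x and not y) and not z) or ((not x and not y) and z)) or ((x and not y) and not z))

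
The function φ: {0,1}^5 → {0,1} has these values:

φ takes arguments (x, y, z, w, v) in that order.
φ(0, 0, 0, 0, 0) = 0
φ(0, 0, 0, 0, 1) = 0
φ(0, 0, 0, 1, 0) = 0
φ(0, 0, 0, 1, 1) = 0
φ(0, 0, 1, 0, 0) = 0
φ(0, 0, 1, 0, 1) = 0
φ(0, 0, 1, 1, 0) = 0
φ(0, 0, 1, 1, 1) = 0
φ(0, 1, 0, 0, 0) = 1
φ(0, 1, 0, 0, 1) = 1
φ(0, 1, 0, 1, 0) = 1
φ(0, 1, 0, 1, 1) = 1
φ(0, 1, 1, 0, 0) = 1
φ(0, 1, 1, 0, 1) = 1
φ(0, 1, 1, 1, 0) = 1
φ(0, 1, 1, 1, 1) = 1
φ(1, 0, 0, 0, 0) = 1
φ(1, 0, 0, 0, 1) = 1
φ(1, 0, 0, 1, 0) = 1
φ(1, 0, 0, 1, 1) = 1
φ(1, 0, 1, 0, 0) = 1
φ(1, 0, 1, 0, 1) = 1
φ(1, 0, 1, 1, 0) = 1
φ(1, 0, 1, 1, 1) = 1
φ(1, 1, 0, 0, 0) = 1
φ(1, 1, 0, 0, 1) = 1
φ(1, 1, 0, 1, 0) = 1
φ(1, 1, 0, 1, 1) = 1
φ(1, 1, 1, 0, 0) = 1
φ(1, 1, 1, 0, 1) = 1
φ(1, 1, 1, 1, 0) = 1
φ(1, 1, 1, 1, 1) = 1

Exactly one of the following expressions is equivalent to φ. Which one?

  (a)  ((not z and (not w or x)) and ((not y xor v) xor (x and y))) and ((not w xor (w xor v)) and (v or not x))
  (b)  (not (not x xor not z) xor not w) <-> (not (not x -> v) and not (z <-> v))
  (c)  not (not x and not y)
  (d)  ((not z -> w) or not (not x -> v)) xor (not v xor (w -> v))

(a) fails at (0,0,0,0,0): the formula yields 1, φ is 0.
(b) fails at (0,0,0,0,0): the formula yields 1, φ is 0.
(d) fails at (0,0,0,0,0): the formula yields 1, φ is 0.
(c) is the remaining candidate, and it agrees with φ on all 32 inputs.

c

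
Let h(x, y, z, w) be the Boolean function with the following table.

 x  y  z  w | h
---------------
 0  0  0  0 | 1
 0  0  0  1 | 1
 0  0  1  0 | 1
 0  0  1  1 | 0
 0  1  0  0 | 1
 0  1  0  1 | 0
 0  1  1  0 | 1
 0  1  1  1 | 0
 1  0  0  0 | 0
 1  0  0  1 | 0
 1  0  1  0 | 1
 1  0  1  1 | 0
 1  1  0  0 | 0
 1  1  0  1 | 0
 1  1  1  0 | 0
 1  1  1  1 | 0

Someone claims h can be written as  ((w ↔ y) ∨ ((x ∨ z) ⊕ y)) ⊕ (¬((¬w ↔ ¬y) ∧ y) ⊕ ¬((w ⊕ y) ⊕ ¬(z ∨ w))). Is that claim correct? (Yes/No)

Test each input against both h and the formula:
  x=0, y=0, z=0, w=0: formula gives 0, but h = 1 ✗
Row (0,0,0,0) is a counterexample, so the formula is not equivalent to h.

No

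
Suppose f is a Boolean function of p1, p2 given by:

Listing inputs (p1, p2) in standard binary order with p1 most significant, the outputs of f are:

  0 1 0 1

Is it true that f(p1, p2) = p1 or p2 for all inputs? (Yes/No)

Check the formula against f row by row:
  p1=0, p2=0: formula gives 0, f = 0 ✓
  p1=0, p2=1: formula gives 1, f = 1 ✓
  p1=1, p2=0: formula gives 1, but f = 0 ✗
A single disagreement suffices: at (1,0) they differ, so the formula does not compute f.

No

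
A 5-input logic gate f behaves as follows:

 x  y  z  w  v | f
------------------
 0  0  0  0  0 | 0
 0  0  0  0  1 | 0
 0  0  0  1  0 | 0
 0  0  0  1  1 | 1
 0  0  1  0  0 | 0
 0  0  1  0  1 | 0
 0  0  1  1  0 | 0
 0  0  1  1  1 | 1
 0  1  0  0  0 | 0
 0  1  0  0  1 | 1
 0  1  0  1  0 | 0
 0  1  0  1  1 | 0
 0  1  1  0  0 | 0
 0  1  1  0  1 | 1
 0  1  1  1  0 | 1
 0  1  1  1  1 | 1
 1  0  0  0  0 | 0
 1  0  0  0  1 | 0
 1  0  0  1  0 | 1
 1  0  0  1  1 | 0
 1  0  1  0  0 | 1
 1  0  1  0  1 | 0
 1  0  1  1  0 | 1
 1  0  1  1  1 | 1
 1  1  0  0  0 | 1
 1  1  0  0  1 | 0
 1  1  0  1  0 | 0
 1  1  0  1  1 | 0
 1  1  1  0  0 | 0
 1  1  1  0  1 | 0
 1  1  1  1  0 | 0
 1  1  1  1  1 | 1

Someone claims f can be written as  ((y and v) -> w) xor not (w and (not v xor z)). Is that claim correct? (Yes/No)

Check the formula against f row by row:
  x=0, y=0, z=0, w=0, v=0: formula gives 0, f = 0 ✓
  x=0, y=0, z=0, w=0, v=1: formula gives 0, f = 0 ✓
  x=0, y=0, z=0, w=1, v=0: formula gives 1, but f = 0 ✗
A single disagreement suffices: at (0,0,0,1,0) they differ, so the formula does not compute f.

No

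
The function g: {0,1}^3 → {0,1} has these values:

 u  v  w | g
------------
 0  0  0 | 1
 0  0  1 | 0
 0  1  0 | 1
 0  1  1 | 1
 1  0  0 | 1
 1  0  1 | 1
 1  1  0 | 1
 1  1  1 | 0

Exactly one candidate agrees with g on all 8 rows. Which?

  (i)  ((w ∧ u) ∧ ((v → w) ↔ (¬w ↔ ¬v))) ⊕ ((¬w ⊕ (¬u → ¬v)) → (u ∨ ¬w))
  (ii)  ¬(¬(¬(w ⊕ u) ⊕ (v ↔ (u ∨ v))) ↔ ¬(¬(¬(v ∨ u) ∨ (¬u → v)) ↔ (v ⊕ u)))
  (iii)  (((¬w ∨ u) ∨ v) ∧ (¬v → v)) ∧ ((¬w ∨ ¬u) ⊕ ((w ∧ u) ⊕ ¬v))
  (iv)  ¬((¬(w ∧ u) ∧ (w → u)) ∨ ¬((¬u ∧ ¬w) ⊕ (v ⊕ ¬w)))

i

(ii) disagrees with g on (0,1,0) (formula → 0, table → 1); rule it out.
(iii) disagrees with g on (0,0,0) (formula → 0, table → 1); rule it out.
(iv) disagrees with g on (0,0,0) (formula → 0, table → 1); rule it out.
Only (i) survives; checking it on all 8 rows confirms it matches g.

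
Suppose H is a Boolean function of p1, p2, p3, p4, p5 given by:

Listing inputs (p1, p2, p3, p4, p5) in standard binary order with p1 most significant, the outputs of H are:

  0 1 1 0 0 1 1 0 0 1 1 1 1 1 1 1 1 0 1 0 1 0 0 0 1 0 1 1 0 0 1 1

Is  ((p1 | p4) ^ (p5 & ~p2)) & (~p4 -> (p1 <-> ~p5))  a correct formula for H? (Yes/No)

No

Test each input against both H and the formula:
  p1=0, p2=0, p3=0, p4=0, p5=0: formula gives 0, H = 0 ✓
  p1=0, p2=0, p3=0, p4=0, p5=1: formula gives 1, H = 1 ✓
  p1=0, p2=0, p3=0, p4=1, p5=0: formula gives 1, H = 1 ✓
  p1=0, p2=0, p3=0, p4=1, p5=1: formula gives 0, H = 0 ✓
  …
  p1=0, p2=1, p3=0, p4=0, p5=1: formula gives 0, but H = 1 ✗
Since they disagree at (0,1,0,0,1), the expression is not a correct formula for H.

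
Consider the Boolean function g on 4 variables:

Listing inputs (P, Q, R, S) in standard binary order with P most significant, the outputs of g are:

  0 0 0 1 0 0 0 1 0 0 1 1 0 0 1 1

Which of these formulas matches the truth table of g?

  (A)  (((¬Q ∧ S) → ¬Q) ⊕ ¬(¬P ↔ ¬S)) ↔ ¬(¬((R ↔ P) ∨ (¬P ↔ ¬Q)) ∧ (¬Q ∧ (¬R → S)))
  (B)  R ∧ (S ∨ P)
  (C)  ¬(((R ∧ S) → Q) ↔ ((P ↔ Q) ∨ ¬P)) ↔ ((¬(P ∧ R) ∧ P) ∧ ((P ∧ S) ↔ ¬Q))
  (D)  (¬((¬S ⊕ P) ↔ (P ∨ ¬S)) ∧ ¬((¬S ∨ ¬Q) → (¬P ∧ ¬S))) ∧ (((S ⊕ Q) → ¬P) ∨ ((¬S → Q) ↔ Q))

(A): at (0,0,0,0) it gives 1, but g = 0 — eliminated.
(C): at (0,0,0,0) it gives 1, but g = 0 — eliminated.
(D): at (0,0,1,1) it gives 0, but g = 1 — eliminated.
Only (B) survives; checking it on all 16 rows confirms it matches g.

B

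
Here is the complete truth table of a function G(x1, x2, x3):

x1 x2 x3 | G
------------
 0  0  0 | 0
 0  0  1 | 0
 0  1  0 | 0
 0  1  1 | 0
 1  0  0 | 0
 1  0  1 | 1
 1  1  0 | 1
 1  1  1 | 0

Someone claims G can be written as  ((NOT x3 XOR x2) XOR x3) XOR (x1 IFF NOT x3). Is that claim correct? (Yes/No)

No

Check the formula against G row by row:
  x1=0, x2=0, x3=0: formula gives 1, but G = 0 ✗
Since they disagree at (0,0,0), the expression is not a correct formula for G.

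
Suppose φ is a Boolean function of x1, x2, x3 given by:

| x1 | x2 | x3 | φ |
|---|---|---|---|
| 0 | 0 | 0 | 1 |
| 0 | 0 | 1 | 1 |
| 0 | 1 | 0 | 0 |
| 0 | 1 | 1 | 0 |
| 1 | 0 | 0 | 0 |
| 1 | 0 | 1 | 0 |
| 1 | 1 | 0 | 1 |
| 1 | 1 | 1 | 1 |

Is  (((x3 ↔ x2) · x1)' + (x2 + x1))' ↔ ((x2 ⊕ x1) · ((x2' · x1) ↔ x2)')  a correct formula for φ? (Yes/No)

Test each input against both φ and the formula:
  x1=0, x2=0, x3=0: formula gives 1, φ = 1 ✓
  x1=0, x2=0, x3=1: formula gives 1, φ = 1 ✓
  x1=0, x2=1, x3=0: formula gives 0, φ = 0 ✓
  x1=0, x2=1, x3=1: formula gives 0, φ = 0 ✓
  x1=1, x2=0, x3=0: formula gives 0, φ = 0 ✓
  … (the remaining 3 rows also agree.)
No disagreement on any input; they are logically equivalent.

Yes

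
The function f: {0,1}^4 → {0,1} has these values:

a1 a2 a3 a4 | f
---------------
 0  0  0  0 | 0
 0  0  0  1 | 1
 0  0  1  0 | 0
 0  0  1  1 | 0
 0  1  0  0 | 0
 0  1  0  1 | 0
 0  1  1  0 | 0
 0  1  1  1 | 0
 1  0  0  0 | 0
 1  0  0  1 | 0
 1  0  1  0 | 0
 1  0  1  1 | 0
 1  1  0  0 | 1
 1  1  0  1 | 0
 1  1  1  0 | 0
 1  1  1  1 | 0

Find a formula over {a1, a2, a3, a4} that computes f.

f(a1, a2, a3, a4) = (((not a1 and not a2) and not a3) and a4) or (((a1 and a2) and not a3) and not a4)

Collect the rows where f=1 — (0,0,0,1), (1,1,0,0) — and write one minterm per row: ¬a1·¬a2·¬a3·a4, a1·a2·¬a3·¬a4. Their union (logical OR) reproduces the table exactly.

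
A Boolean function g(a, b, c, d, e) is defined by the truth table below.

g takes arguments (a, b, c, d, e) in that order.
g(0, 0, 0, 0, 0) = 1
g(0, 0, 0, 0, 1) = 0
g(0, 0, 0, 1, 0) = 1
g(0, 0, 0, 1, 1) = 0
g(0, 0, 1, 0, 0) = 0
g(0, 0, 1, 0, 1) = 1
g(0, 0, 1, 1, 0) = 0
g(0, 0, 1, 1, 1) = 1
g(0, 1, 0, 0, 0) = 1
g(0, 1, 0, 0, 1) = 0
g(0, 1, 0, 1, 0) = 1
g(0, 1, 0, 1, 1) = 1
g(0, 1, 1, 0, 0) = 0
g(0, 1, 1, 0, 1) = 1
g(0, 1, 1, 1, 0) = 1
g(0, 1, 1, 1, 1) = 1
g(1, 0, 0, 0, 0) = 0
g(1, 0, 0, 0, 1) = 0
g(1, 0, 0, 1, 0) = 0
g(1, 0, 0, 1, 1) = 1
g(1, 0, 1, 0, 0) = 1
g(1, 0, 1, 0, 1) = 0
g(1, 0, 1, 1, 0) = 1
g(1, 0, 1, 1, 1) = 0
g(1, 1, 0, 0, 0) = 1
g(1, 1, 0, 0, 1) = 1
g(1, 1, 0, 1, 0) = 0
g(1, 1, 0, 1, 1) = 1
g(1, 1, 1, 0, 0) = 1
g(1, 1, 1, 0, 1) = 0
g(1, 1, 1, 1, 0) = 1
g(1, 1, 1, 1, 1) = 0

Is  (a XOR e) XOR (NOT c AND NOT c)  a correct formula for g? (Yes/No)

Evaluate (a XOR e) XOR (NOT c AND NOT c) on each row and compare to g:
  a=0, b=0, c=0, d=0, e=0: formula gives 1, g = 1 ✓
  a=0, b=0, c=0, d=0, e=1: formula gives 0, g = 0 ✓
  a=0, b=0, c=0, d=1, e=0: formula gives 1, g = 1 ✓
  a=0, b=0, c=0, d=1, e=1: formula gives 0, g = 0 ✓
  …
  a=0, b=1, c=0, d=1, e=1: formula gives 0, but g = 1 ✗
A single disagreement suffices: at (0,1,0,1,1) they differ, so the formula does not compute g.

No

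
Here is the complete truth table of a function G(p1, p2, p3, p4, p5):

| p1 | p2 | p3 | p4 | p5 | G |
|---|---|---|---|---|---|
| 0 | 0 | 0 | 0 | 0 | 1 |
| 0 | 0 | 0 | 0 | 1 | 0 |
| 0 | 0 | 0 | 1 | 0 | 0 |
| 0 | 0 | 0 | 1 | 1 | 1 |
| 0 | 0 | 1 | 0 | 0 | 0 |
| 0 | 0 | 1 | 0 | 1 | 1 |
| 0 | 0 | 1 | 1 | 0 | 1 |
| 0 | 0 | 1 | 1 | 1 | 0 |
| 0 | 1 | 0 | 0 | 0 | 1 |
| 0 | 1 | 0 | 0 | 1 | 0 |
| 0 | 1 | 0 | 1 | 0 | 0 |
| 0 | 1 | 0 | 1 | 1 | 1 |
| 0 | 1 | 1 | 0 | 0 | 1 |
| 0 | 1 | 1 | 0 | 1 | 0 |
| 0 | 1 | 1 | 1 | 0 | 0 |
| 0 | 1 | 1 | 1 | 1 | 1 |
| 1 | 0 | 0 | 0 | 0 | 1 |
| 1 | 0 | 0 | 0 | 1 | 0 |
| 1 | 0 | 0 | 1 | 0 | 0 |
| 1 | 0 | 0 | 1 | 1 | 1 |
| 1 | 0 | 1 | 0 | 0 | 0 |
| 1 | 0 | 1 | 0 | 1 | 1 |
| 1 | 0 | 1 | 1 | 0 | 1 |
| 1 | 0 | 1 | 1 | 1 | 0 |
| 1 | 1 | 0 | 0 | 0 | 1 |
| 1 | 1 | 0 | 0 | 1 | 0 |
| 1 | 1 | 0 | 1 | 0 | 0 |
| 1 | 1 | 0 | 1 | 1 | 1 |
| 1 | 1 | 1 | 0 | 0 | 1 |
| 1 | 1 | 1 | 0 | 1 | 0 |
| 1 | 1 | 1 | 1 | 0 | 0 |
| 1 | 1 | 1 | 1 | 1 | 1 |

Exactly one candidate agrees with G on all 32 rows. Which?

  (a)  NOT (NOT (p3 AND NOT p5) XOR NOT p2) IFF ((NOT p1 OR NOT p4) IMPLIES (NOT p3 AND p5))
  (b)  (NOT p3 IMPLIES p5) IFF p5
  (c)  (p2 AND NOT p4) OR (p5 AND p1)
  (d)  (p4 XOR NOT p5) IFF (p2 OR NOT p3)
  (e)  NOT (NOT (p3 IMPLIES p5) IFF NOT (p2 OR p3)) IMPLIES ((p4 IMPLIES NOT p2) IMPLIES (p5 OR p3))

d

(a) disagrees with G on (0,0,0,0,0) (formula → 0, table → 1); rule it out.
(b) disagrees with G on (0,0,0,0,1) (formula → 1, table → 0); rule it out.
(c) disagrees with G on (0,0,0,0,0) (formula → 0, table → 1); rule it out.
(e) disagrees with G on (0,0,0,0,0) (formula → 0, table → 1); rule it out.
That leaves (d). Evaluating it on every row reproduces the table of G exactly.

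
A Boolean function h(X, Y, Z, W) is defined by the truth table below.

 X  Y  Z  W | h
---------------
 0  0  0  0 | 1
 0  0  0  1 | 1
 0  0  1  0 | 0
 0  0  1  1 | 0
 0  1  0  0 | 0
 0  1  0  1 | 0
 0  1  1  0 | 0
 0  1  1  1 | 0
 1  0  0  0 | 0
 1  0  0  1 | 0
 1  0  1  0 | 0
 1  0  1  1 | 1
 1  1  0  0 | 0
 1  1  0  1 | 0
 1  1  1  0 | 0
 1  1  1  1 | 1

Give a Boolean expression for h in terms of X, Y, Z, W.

The 1-rows are (0,0,0,0), (0,0,0,1), (1,0,1,1), (1,1,1,1). Each contributes one minterm — ¬X·¬Y·¬Z·¬W; ¬X·¬Y·¬Z·W; X·¬Y·Z·W; X·Y·Z·W — and their disjunction is a sum-of-products form of h.

h(X, Y, Z, W) = (((((¬X ∧ ¬Y) ∧ ¬Z) ∧ ¬W) ∨ (((¬X ∧ ¬Y) ∧ ¬Z) ∧ W)) ∨ (((X ∧ ¬Y) ∧ Z) ∧ W)) ∨ (((X ∧ Y) ∧ Z) ∧ W)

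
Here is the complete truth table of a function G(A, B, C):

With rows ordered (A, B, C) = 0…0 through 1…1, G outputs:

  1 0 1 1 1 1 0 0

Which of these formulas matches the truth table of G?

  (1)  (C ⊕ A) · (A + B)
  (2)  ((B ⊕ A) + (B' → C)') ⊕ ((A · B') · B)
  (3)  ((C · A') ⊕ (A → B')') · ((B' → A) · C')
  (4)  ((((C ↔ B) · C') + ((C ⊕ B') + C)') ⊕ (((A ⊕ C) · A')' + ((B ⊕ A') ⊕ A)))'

(1): at (0,0,0) it gives 0, but G = 1 — eliminated.
(3): at (0,0,0) it gives 0, but G = 1 — eliminated.
(4): at (1,0,1) it gives 0, but G = 1 — eliminated.
Only (2) survives; checking it on all 8 rows confirms it matches G.

2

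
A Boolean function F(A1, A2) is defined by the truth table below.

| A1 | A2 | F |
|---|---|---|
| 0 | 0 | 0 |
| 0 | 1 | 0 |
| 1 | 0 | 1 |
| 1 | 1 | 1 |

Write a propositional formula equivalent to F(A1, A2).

The output simply equals A1.

F(A1, A2) = A1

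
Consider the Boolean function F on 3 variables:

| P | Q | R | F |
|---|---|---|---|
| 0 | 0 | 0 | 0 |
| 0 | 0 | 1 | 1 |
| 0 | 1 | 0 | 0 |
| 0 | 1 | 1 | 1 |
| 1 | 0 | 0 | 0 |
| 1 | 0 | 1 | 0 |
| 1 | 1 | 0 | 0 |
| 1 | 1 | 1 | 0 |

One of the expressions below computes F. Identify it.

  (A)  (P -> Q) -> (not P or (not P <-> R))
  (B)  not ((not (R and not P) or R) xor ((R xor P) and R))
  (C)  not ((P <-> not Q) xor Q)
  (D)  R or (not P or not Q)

(A): at (0,0,0) it gives 1, but F = 0 — eliminated.
(C): at (0,0,0) it gives 1, but F = 0 — eliminated.
(D): at (0,0,0) it gives 1, but F = 0 — eliminated.
Only (B) survives; checking it on all 8 rows confirms it matches F.

B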